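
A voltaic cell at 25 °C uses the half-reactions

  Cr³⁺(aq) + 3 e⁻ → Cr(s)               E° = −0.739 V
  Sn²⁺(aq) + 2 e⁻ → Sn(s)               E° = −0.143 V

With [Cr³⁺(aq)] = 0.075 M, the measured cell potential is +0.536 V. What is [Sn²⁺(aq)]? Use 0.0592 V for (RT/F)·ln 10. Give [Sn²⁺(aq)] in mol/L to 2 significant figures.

0.0017 M

The Sn²⁺/Sn couple has the larger reduction potential, so it is the cathode: E°cell = −0.143 − (−0.739) = +0.596 V and n = 6.
From the Nernst equation, log Q = n(E° − E)/0.0592 = 6·(+0.596 − (+0.536))/0.0592 = 6.081.
Balancing electrons gives 3 Sn²⁺(aq) + 2 Cr(s) → 3 Sn(s) + 2 Cr³⁺(aq); thus Q = [Cr³⁺(aq)]^2 / [Sn²⁺(aq)]^3.
Solving for the unknown gives log [Sn²⁺(aq)] = −2.777, so [Sn²⁺(aq)] ≈ 0.0017 M.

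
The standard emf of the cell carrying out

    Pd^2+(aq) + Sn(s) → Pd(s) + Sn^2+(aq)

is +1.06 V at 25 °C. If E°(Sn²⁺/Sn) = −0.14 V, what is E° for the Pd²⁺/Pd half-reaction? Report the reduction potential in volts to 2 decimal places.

In the reaction as written the Pd²⁺/Pd couple is reduced (cathode) and Sn²⁺/Sn is oxidized (anode), so E°cell = E°(Pd²⁺/Pd) − E°(Sn²⁺/Sn).
E°(Pd²⁺/Pd) = E°cell + E°(anode) = +1.06 + (−0.14) = +0.92 V.

+0.92 V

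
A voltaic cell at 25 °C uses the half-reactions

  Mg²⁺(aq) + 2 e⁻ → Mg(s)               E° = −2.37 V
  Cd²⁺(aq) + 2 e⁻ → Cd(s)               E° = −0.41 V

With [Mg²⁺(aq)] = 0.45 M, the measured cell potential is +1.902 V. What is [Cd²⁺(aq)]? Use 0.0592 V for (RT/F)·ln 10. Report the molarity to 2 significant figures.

With Cd²⁺/Cd at the cathode and Mg²⁺/Mg at the anode, E°cell = −0.41 − (−2.37) = +1.96 V (n = 2).
From the Nernst equation, log Q = n(E° − E)/0.0592 = 2·(+1.96 − (+1.902))/0.0592 = 1.959.
For Cd²⁺(aq) + Mg(s) → Cd(s) + Mg²⁺(aq), the reaction quotient is Q = [Mg²⁺(aq)] / [Cd²⁺(aq)].
Solving for the unknown gives log [Cd²⁺(aq)] = −2.306, so [Cd²⁺(aq)] ≈ 0.0049 M.

0.0049 M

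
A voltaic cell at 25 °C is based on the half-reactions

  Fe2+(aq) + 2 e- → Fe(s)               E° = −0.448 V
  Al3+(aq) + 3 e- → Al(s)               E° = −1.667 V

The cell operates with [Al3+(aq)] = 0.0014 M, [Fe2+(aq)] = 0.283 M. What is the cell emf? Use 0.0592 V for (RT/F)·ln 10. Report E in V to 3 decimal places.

+1.259 V

Since E°(Fe²⁺/Fe) > E°(Al³⁺/Al), Fe²⁺/Fe serves as the cathode.
E°cell = −0.448 − (−1.667) = +1.219 V, with n = 6 electrons transferred.
For the overall reaction 3 Fe2+(aq) + 2 Al(s) → 3 Fe(s) + 2 Al3+(aq), Q = [Al3+(aq)]^2 / [Fe2+(aq)]^3 = 8.65×10^−5, giving log Q = −4.063.
By the Nernst equation, E = +1.219 − (0.0592/6)·(−4.063) = +1.259 V.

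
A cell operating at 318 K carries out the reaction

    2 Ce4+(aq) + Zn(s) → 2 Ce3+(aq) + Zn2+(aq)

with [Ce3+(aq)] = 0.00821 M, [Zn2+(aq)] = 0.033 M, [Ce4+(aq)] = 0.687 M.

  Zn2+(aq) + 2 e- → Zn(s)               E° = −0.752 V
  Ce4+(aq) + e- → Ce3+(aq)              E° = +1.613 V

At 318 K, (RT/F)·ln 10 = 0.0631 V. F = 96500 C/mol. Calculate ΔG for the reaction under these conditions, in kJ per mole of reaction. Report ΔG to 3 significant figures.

E°cell = +1.613 − (−0.752) = +2.365 V; the balanced reaction transfers n = 2 electrons.
Here Q = ([Ce3+(aq)]^2·[Zn2+(aq)]) / [Ce4+(aq)]^2 = 4.71×10^−6 (log Q = −5.327), giving E = +2.365 − (0.0631/2)·(−5.327) = +2.5331 V.
Finally ΔG = −nFE = −(2)(96500 C/mol)(+2.5331 V) = −489 kJ/mol.

−489 kJ/mol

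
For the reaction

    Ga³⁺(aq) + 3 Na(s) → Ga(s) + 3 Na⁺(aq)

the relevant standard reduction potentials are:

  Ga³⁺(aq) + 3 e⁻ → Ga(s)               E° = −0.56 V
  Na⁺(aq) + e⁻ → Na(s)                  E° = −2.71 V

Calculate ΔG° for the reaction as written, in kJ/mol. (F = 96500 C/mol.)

−622 kJ/mol

In the reaction as written Ga³⁺(aq) is reduced, so the Ga³⁺/Ga couple is the cathode and Na⁺/Na is the anode.
E°cell = −0.56 − (−2.71) = +2.15 V; balancing electrons gives n = 3.
ΔG° = −nFE°cell = −(3)(96500)(+2.15) J/mol = −622 kJ/mol.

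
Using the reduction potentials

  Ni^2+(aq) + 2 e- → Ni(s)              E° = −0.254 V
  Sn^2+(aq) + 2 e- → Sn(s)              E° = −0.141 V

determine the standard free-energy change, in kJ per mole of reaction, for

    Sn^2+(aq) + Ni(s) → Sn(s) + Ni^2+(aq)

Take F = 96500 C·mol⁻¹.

−21.8 kJ/mol

In the reaction as written Sn^2+(aq) is reduced, so the Sn²⁺/Sn couple is the cathode and Ni²⁺/Ni is the anode.
E°cell = −0.141 − (−0.254) = +0.113 V; balancing electrons gives n = 2.
ΔG° = −nFE°cell = −(2)(96500)(+0.113) J/mol = −21.8 kJ/mol.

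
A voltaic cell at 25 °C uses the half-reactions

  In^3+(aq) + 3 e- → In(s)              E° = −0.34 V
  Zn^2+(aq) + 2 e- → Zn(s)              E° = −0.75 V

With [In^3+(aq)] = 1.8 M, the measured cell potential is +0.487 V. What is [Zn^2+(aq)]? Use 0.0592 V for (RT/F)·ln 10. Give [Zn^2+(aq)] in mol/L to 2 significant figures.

In³⁺/In is the cathode (higher E°); E°cell = −0.34 − (−0.75) = +0.41 V with n = 6.
Rearranging E = E° − (0.0592/n)·log Q gives log Q = 6(+0.41 − (+0.487))/0.0592 = −7.804.
For 2 In^3+(aq) + 3 Zn(s) → 2 In(s) + 3 Zn^2+(aq), the reaction quotient is Q = [Zn^2+(aq)]^3 / [In^3+(aq)]^2.
Solving for the unknown gives log [Zn^2+(aq)] = −2.431, so [Zn^2+(aq)] ≈ 0.0037 M.

0.0037 M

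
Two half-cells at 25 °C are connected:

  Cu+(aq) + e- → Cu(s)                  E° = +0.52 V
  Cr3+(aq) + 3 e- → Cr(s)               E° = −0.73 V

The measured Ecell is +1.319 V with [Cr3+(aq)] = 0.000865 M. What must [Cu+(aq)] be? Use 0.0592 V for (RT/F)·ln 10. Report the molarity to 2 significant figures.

1.4 M

The Cu⁺/Cu couple has the larger reduction potential, so it is the cathode: E°cell = +0.52 − (−0.73) = +1.25 V and n = 3.
Since E = E° − (0.0592/n)·log Q, log Q = n(E° − E)/0.0592 = −3.497.
Balancing electrons gives 3 Cu+(aq) + Cr(s) → 3 Cu(s) + Cr3+(aq); thus Q = [Cr3+(aq)] / [Cu+(aq)]^3.
Solving for the unknown gives log [Cu+(aq)] = 0.145, so [Cu+(aq)] ≈ 1.4 M.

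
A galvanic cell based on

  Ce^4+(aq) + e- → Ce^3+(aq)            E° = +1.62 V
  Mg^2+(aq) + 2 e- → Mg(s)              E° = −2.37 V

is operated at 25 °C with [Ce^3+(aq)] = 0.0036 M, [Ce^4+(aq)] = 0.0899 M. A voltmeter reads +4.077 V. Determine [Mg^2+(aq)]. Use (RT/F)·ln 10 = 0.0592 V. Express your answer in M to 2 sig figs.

The Ce⁴⁺/Ce³⁺ couple has the larger reduction potential, so it is the cathode: E°cell = +1.62 − (−2.37) = +3.99 V and n = 2.
Since E = E° − (0.0592/n)·log Q, log Q = n(E° − E)/0.0592 = −2.939.
The balanced reaction is 2 Ce^4+(aq) + Mg(s) → 2 Ce^3+(aq) + Mg^2+(aq), so Q = ([Ce^3+(aq)]^2·[Mg^2+(aq)]) / [Ce^4+(aq)]^2.
Solving for the unknown gives log [Mg^2+(aq)] = −0.144, so [Mg^2+(aq)] ≈ 0.72 M.

0.72 M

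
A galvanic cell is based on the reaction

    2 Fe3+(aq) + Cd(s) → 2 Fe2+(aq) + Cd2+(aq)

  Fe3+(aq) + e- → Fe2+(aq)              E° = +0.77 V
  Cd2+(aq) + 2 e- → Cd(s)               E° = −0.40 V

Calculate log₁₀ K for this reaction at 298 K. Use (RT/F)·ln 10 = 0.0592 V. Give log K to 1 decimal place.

log K = 39.5

The Fe³⁺/Fe²⁺ couple is reduced (cathode); E°cell = +0.77 − (−0.40) = +1.17 V with n = 2.
At equilibrium E = 0, so log K = nE°cell / 0.0592 = (2)(+1.17) / 0.0592 = 39.5.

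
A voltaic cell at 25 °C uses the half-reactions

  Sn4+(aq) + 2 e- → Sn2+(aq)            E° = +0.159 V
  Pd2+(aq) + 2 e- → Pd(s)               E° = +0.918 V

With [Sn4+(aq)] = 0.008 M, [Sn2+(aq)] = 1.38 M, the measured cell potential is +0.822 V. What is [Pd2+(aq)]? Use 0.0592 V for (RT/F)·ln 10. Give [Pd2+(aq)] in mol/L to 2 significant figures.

The Pd²⁺/Pd couple has the larger reduction potential, so it is the cathode: E°cell = +0.918 − (+0.159) = +0.759 V and n = 2.
Rearranging E = E° − (0.0592/n)·log Q gives log Q = 2(+0.759 − (+0.822))/0.0592 = −2.128.
Balancing electrons gives Pd2+(aq) + Sn2+(aq) → Pd(s) + Sn4+(aq); thus Q = [Sn4+(aq)] / ([Pd2+(aq)]·[Sn2+(aq)]).
Substituting the known concentrations and solving, log [Pd2+(aq)] = −0.109 and [Pd2+(aq)] = 0.78 M.

0.78 M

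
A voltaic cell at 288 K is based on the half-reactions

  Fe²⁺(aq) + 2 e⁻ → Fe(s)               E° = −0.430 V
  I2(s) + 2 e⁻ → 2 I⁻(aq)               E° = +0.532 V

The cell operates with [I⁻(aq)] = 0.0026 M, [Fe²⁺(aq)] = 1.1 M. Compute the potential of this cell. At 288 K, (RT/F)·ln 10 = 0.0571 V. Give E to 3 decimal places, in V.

+1.108 V

The I₂/I⁻ couple has the more positive E°, so it is the cathode; Fe²⁺/Fe is the anode.
The standard potential is +0.532 − (−0.430) = +0.962 V and the balanced reaction transfers n = 2 electrons.
The balanced reaction is I2(s) + Fe(s) → 2 I⁻(aq) + Fe²⁺(aq), so Q = [I⁻(aq)]^2·[Fe²⁺(aq)] = 7.44×10^−6 and log Q = −5.129.
E = E° − (0.0571/n)·log Q = +0.962 − (0.0571/2)(−5.129) = +1.108 V.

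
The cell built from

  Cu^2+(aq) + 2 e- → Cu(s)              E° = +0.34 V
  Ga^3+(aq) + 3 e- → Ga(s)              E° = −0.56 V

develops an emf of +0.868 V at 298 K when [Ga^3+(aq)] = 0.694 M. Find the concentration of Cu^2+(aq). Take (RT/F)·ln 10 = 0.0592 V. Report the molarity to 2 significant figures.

Cu²⁺/Cu is the cathode (higher E°); E°cell = +0.34 − (−0.56) = +0.90 V with n = 6.
From the Nernst equation, log Q = n(E° − E)/0.0592 = 6·(+0.90 − (+0.868))/0.0592 = 3.243.
Balancing electrons gives 3 Cu^2+(aq) + 2 Ga(s) → 3 Cu(s) + 2 Ga^3+(aq); thus Q = [Ga^3+(aq)]^2 / [Cu^2+(aq)]^3.
Solving for the unknown gives log [Cu^2+(aq)] = −1.187, so [Cu^2+(aq)] ≈ 0.065 M.

0.065 M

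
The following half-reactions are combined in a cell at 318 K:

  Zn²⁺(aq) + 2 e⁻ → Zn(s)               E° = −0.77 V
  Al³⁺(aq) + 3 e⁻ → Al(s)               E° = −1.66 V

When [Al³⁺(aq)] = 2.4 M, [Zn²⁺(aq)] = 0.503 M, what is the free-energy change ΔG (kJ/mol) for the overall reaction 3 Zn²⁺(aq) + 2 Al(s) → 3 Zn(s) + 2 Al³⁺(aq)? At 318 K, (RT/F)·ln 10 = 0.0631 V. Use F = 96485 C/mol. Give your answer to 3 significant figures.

E°cell = −0.77 − (−1.66) = +0.89 V; the balanced reaction transfers n = 6 electrons.
Q = [Al³⁺(aq)]^2 / [Zn²⁺(aq)]^3 = 45.3, so log Q = 1.656 and E = +0.89 − (0.0631/6)(1.656) = +0.8726 V.
Finally ΔG = −nFE = −(6)(96485 C/mol)(+0.8726 V) = −505 kJ/mol.

−505 kJ/mol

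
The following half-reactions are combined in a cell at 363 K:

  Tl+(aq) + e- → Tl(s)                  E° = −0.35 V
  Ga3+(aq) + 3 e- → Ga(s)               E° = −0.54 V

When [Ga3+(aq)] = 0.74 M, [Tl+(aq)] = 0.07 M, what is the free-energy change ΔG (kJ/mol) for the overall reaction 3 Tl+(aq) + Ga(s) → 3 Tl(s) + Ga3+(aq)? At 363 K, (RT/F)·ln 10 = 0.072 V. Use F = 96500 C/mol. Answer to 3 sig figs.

With Tl⁺/Tl reduced at the cathode, E°cell = −0.35 − (−0.54) = +0.19 V and n = 3.
The reaction quotient is [Ga3+(aq)] / [Tl+(aq)]^3 = 2.16×10^3; by Nernst, E = +0.19 − (0.072/3)(3.334) = +0.1100 V.
Then ΔG = −nFE = −3 × 96500 × +0.1100 J/mol = −31.8 kJ/mol.

−31.8 kJ/mol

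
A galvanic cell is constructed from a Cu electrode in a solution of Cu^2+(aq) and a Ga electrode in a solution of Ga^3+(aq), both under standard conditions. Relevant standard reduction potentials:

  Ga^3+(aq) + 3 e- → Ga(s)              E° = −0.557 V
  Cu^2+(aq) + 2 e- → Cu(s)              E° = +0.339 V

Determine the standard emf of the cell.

+0.896 V

The Cu²⁺/Cu couple has the higher E°, so Cu ion is reduced (cathode) and Ga is oxidized (anode).
E°cell = E°(cathode) − E°(anode) = +0.339 − (−0.557) = +0.896 V.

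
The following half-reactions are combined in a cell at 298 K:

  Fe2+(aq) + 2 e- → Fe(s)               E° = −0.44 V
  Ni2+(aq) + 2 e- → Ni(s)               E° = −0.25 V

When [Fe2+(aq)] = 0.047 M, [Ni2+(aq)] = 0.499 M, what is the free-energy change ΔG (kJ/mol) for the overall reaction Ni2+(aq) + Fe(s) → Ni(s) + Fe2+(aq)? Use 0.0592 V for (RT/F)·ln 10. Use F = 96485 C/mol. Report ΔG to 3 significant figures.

−42.5 kJ/mol

The standard cell potential is −0.25 − (−0.44) = +0.19 V, with n = 2 electrons in the balanced equation.
Here Q = [Fe2+(aq)] / [Ni2+(aq)] = 0.0942 (log Q = −1.026), giving E = +0.19 − (0.0592/2)·(−1.026) = +0.2204 V.
Then ΔG = −nFE = −2 × 96485 × +0.2204 J/mol = −42.5 kJ/mol.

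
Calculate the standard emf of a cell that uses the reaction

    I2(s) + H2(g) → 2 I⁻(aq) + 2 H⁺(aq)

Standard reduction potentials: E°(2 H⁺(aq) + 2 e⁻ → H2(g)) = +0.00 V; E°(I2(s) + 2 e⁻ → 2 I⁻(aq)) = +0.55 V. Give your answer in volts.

+0.55 V

In the reaction as written, I2(s) is reduced (cathode) and H⁺(aq) is produced by oxidation at the anode.
E°cell = E°(cathode) − E°(anode) = +0.55 − (+0.00) = +0.55 V.
The positive value indicates the reaction is spontaneous as written.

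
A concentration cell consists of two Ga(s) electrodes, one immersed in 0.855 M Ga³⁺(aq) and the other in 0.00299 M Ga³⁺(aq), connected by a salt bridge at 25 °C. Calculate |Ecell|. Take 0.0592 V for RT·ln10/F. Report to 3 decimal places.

For a concentration cell E°cell = 0, since both electrodes use the same couple.
The compartment with the higher Ga³⁺(aq) concentration (0.855 M) acts as the cathode; ions are reduced there and produced at the dilute (0.00299 M) anode.
With n = 3, Ecell = −(0.0592/3)·log([dilute]/[conc]) = −(0.0592/3)·log(0.00299/0.855) = +0.048 V.

0.048 V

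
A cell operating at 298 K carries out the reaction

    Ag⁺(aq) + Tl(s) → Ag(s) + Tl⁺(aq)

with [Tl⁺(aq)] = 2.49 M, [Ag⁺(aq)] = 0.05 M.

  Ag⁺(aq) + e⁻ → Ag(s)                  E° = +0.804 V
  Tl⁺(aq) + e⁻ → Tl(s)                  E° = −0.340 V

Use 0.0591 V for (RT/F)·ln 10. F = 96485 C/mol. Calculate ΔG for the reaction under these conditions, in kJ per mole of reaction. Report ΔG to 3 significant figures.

E°cell = +0.804 − (−0.340) = +1.144 V; the balanced reaction transfers n = 1 electron.
The reaction quotient is [Tl⁺(aq)] / [Ag⁺(aq)] = 49.8; by Nernst, E = +1.144 − (0.0591/1)(1.697) = +1.0437 V.
ΔG = −nFE = −(1)(96485)(+1.0437) J/mol = −101 kJ/mol.

−101 kJ/mol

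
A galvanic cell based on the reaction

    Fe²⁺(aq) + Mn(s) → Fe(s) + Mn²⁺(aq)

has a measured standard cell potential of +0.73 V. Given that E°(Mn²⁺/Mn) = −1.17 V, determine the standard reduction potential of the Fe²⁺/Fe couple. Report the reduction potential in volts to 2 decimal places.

In the reaction as written the Fe²⁺/Fe couple is reduced (cathode) and Mn²⁺/Mn is oxidized (anode), so E°cell = E°(Fe²⁺/Fe) − E°(Mn²⁺/Mn).
E°(Fe²⁺/Fe) = E°cell + E°(anode) = +0.73 + (−1.17) = −0.44 V.

−0.44 V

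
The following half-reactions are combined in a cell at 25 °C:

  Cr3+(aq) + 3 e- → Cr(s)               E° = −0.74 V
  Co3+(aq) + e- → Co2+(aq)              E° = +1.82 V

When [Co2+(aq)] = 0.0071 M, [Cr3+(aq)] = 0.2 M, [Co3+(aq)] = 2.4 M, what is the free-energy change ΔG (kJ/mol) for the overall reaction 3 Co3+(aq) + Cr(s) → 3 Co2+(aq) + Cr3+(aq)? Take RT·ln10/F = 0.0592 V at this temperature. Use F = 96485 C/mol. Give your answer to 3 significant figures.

E°cell = +1.82 − (−0.74) = +2.56 V; the balanced reaction transfers n = 3 electrons.
The reaction quotient is ([Co2+(aq)]^3·[Cr3+(aq)]) / [Co3+(aq)]^3 = 5.18×10^−9; by Nernst, E = +2.56 − (0.0592/3)(−8.286) = +2.7235 V.
ΔG = −nFE = −(3)(96485)(+2.7235) J/mol = −788 kJ/mol.

−788 kJ/mol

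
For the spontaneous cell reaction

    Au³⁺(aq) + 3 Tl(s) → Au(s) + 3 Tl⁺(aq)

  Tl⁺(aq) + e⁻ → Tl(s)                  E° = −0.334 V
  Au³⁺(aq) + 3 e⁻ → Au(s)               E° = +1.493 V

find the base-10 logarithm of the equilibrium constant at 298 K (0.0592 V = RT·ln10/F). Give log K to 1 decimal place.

The Au³⁺/Au couple is reduced (cathode); E°cell = +1.493 − (−0.334) = +1.827 V with n = 3.
At equilibrium E = 0, so log K = nE°cell / 0.0592 = (3)(+1.827) / 0.0592 = 92.6.

log K = 92.6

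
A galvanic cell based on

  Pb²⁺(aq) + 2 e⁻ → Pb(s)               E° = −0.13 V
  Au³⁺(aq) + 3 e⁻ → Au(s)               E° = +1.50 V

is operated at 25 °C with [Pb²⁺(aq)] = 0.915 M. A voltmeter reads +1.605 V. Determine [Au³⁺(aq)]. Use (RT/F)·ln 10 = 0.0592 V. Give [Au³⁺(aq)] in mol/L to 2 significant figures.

0.047 M

With Au³⁺/Au at the cathode and Pb²⁺/Pb at the anode, E°cell = +1.50 − (−0.13) = +1.63 V (n = 6).
Rearranging E = E° − (0.0592/n)·log Q gives log Q = 6(+1.63 − (+1.605))/0.0592 = 2.534.
For 2 Au³⁺(aq) + 3 Pb(s) → 2 Au(s) + 3 Pb²⁺(aq), the reaction quotient is Q = [Pb²⁺(aq)]^3 / [Au³⁺(aq)]^2.
Substituting the known concentrations and solving, log [Au³⁺(aq)] = −1.325 and [Au³⁺(aq)] = 0.047 M.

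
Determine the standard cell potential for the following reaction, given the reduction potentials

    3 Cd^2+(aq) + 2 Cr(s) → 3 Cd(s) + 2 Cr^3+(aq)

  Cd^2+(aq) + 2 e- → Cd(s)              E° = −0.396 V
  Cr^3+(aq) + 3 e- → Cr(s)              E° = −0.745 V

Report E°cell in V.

Cd^2+(aq) gains electrons, so the Cd²⁺/Cd couple is the cathode; the Cr³⁺/Cr couple is the anode.
E°cell = E°(cathode) − E°(anode) = −0.396 − (−0.745) = +0.349 V.
The positive value indicates the reaction is spontaneous as written.

+0.349 V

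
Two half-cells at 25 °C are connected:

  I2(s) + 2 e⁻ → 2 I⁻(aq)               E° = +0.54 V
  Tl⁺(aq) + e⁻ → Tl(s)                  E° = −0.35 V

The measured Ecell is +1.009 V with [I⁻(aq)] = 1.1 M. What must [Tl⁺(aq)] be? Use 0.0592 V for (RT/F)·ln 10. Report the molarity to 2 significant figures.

The I₂/I⁻ couple has the larger reduction potential, so it is the cathode: E°cell = +0.54 − (−0.35) = +0.89 V and n = 2.
From the Nernst equation, log Q = n(E° − E)/0.0592 = 2·(+0.89 − (+1.009))/0.0592 = −4.020.
For I2(s) + 2 Tl(s) → 2 I⁻(aq) + 2 Tl⁺(aq), the reaction quotient is Q = [I⁻(aq)]^2·[Tl⁺(aq)]^2.
Solving for the unknown gives log [Tl⁺(aq)] = −2.051, so [Tl⁺(aq)] ≈ 0.0089 M.

0.0089 M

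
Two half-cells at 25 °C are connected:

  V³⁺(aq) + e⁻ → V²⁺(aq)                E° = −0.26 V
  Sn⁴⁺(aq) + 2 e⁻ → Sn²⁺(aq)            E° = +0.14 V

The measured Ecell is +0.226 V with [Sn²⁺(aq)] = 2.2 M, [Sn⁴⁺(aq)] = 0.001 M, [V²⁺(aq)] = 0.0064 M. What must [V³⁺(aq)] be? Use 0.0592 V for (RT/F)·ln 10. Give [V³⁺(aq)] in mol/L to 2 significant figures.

0.12 M

The Sn⁴⁺/Sn²⁺ couple has the larger reduction potential, so it is the cathode: E°cell = +0.14 − (−0.26) = +0.40 V and n = 2.
From the Nernst equation, log Q = n(E° − E)/0.0592 = 2·(+0.40 − (+0.226))/0.0592 = 5.878.
Balancing electrons gives Sn⁴⁺(aq) + 2 V²⁺(aq) → Sn²⁺(aq) + 2 V³⁺(aq); thus Q = ([Sn²⁺(aq)]·[V³⁺(aq)]^2) / ([Sn⁴⁺(aq)]·[V²⁺(aq)]^2).
Substituting the known concentrations and solving, log [V³⁺(aq)] = −0.926 and [V³⁺(aq)] = 0.12 M.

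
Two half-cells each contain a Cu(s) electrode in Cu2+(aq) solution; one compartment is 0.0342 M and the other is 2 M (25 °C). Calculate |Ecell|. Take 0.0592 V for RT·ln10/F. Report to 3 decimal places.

0.052 V

For a concentration cell E°cell = 0, since both electrodes use the same couple.
The compartment with the higher Cu2+(aq) concentration (2 M) acts as the cathode; ions are reduced there and produced at the dilute (0.0342 M) anode.
With n = 2, Ecell = −(0.0592/2)·log([dilute]/[conc]) = −(0.0592/2)·log(0.0342/2) = +0.052 V.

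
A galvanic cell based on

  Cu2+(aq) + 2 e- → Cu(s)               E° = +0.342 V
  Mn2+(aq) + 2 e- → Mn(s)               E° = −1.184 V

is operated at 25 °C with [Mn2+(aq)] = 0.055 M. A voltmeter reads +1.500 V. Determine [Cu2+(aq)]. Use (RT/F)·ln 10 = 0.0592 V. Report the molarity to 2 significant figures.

0.0073 M

With Cu²⁺/Cu at the cathode and Mn²⁺/Mn at the anode, E°cell = +0.342 − (−1.184) = +1.526 V (n = 2).
Since E = E° − (0.0592/n)·log Q, log Q = n(E° − E)/0.0592 = 0.878.
For Cu2+(aq) + Mn(s) → Cu(s) + Mn2+(aq), the reaction quotient is Q = [Mn2+(aq)] / [Cu2+(aq)].
Solving for the unknown gives log [Cu2+(aq)] = −2.138, so [Cu2+(aq)] ≈ 0.0073 M.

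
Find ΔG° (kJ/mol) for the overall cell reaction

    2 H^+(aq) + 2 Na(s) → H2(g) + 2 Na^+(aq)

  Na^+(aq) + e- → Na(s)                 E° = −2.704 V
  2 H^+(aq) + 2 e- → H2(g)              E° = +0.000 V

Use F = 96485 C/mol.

−522 kJ/mol

In the reaction as written H^+(aq) is reduced, so the 2H⁺/H₂ couple is the cathode and Na⁺/Na is the anode.
E°cell = +0.000 − (−2.704) = +2.704 V; balancing electrons gives n = 2.
ΔG° = −nFE°cell = −(2)(96485)(+2.704) J/mol = −522 kJ/mol.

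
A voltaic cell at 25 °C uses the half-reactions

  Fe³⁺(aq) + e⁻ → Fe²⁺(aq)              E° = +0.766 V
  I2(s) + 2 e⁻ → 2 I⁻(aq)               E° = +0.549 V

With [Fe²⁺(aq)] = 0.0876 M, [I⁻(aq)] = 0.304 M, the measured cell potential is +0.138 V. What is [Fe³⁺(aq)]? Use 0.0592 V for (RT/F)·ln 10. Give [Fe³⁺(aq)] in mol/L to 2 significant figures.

With Fe³⁺/Fe²⁺ at the cathode and I₂/I⁻ at the anode, E°cell = +0.766 − (+0.549) = +0.217 V (n = 2).
Since E = E° − (0.0592/n)·log Q, log Q = n(E° − E)/0.0592 = 2.669.
For 2 Fe³⁺(aq) + 2 I⁻(aq) → 2 Fe²⁺(aq) + I2(s), the reaction quotient is Q = [Fe²⁺(aq)]^2 / ([Fe³⁺(aq)]^2·[I⁻(aq)]^2).
Solving for the unknown gives log [Fe³⁺(aq)] = −1.875, so [Fe³⁺(aq)] ≈ 0.013 M.

0.013 M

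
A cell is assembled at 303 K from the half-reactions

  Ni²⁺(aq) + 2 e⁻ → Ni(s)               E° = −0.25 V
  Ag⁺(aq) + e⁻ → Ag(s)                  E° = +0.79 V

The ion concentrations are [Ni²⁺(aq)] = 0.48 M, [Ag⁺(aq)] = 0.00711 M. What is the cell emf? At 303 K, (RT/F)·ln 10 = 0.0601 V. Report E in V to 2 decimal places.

The Ag⁺/Ag couple has the more positive E°, so it is the cathode; Ni²⁺/Ni is the anode.
The standard potential is +0.79 − (−0.25) = +1.04 V and the balanced reaction transfers n = 2 electrons.
The balanced reaction is 2 Ag⁺(aq) + Ni(s) → 2 Ag(s) + Ni²⁺(aq), so Q = [Ni²⁺(aq)] / [Ag⁺(aq)]^2 = 9.5×10^3 and log Q = 3.978.
Applying E = E° − (RT ln10/nF)·log Q gives +1.04 − (0.0601/2)(3.978) = +0.92 V.

+0.92 V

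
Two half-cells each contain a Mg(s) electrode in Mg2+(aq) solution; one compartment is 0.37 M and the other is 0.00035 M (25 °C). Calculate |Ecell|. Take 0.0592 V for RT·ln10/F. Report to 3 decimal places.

0.090 V

For a concentration cell E°cell = 0, since both electrodes use the same couple.
The compartment with the higher Mg2+(aq) concentration (0.37 M) acts as the cathode; ions are reduced there and produced at the dilute (0.00035 M) anode.
With n = 2, Ecell = −(0.0592/2)·log([dilute]/[conc]) = −(0.0592/2)·log(0.00035/0.37) = +0.090 V.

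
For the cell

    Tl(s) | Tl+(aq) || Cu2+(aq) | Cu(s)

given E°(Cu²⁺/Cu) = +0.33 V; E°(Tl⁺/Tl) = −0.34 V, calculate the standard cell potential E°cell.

+0.67 V

By convention the left-hand electrode in cell notation is the anode (oxidation) and the right-hand electrode is the cathode (reduction).
E°cell = E°(right) − E°(left) = +0.33 − (−0.34) = +0.67 V.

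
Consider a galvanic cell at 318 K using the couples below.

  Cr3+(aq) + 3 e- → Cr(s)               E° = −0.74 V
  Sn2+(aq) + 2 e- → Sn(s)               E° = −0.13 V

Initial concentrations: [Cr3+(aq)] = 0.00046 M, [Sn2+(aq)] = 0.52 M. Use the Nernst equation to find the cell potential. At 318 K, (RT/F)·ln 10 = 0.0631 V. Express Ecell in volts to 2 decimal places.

+0.67 V

The Sn²⁺/Sn couple has the more positive E°, so it is the cathode; Cr³⁺/Cr is the anode.
The standard potential is −0.13 − (−0.74) = +0.61 V and the balanced reaction transfers n = 6 electrons.
Balancing gives 3 Sn2+(aq) + 2 Cr(s) → 3 Sn(s) + 2 Cr3+(aq); hence Q = [Cr3+(aq)]^2 / [Sn2+(aq)]^3 = 1.5×10^−6 (log Q = −5.822).
Applying E = E° − (RT ln10/nF)·log Q gives +0.61 − (0.0631/6)(−5.822) = +0.67 V.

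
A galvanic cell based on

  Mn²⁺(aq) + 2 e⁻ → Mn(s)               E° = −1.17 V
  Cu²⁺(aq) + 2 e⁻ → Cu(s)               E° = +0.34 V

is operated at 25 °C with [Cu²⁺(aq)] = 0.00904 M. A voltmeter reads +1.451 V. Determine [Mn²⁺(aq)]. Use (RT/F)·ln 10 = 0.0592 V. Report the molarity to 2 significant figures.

The Cu²⁺/Cu couple has the larger reduction potential, so it is the cathode: E°cell = +0.34 − (−1.17) = +1.51 V and n = 2.
From the Nernst equation, log Q = n(E° − E)/0.0592 = 2·(+1.51 − (+1.451))/0.0592 = 1.993.
For Cu²⁺(aq) + Mn(s) → Cu(s) + Mn²⁺(aq), the reaction quotient is Q = [Mn²⁺(aq)] / [Cu²⁺(aq)].
Substituting the known concentrations and solving, log [Mn²⁺(aq)] = −0.051 and [Mn²⁺(aq)] = 0.89 M.

0.89 M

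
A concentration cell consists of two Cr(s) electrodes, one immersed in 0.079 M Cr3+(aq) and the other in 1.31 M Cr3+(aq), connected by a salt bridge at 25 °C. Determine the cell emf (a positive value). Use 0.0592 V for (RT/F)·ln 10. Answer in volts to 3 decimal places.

For a concentration cell E°cell = 0, since both electrodes use the same couple.
The compartment with the higher Cr3+(aq) concentration (1.31 M) acts as the cathode; ions are reduced there and produced at the dilute (0.079 M) anode.
With n = 3, Ecell = −(0.0592/3)·log([dilute]/[conc]) = −(0.0592/3)·log(0.079/1.31) = +0.024 V.

0.024 V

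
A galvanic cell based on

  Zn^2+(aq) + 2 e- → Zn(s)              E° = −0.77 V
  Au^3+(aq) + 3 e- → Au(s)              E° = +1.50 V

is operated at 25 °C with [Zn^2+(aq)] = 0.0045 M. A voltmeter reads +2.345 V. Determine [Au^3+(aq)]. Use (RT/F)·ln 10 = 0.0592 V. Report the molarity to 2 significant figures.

Au³⁺/Au is the cathode (higher E°); E°cell = +1.50 − (−0.77) = +2.27 V with n = 6.
Rearranging E = E° − (0.0592/n)·log Q gives log Q = 6(+2.27 − (+2.345))/0.0592 = −7.601.
The balanced reaction is 2 Au^3+(aq) + 3 Zn(s) → 2 Au(s) + 3 Zn^2+(aq), so Q = [Zn^2+(aq)]^3 / [Au^3+(aq)]^2.
Isolating [Au^3+(aq)] in Q = 10^{−7.601} yields log [Au^3+(aq)] = 0.280, i.e. 1.9 M.

1.9 M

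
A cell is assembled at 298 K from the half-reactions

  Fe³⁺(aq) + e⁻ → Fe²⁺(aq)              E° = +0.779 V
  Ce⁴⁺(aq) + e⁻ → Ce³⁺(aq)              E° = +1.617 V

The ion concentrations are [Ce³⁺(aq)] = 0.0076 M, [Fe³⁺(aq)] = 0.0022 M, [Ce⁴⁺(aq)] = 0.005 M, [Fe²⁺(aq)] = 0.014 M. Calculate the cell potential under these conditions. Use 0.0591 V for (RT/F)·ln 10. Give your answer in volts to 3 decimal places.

+0.875 V

Ce⁴⁺/Ce³⁺ is reduced (cathode, E° = +1.617 V) and Fe³⁺/Fe²⁺ is oxidized (anode).
E°cell = E°cat − E°an = +1.617 − (+0.779) = +0.838 V; n = 1.
Balancing gives Ce⁴⁺(aq) + Fe²⁺(aq) → Ce³⁺(aq) + Fe³⁺(aq); hence Q = ([Ce³⁺(aq)]·[Fe³⁺(aq)]) / ([Ce⁴⁺(aq)]·[Fe²⁺(aq)]) = 0.239 (log Q = −0.622).
By the Nernst equation, E = +0.838 − (0.0591/1)·(−0.622) = +0.875 V.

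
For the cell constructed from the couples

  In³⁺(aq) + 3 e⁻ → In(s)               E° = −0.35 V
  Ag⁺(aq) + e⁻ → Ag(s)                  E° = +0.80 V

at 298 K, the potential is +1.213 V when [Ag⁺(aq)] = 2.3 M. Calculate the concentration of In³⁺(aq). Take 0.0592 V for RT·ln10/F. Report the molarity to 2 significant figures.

0.0078 M

With Ag⁺/Ag at the cathode and In³⁺/In at the anode, E°cell = +0.80 − (−0.35) = +1.15 V (n = 3).
From the Nernst equation, log Q = n(E° − E)/0.0592 = 3·(+1.15 − (+1.213))/0.0592 = −3.193.
For 3 Ag⁺(aq) + In(s) → 3 Ag(s) + In³⁺(aq), the reaction quotient is Q = [In³⁺(aq)] / [Ag⁺(aq)]^3.
Isolating [In³⁺(aq)] in Q = 10^{−3.193} yields log [In³⁺(aq)] = −2.108, i.e. 0.0078 M.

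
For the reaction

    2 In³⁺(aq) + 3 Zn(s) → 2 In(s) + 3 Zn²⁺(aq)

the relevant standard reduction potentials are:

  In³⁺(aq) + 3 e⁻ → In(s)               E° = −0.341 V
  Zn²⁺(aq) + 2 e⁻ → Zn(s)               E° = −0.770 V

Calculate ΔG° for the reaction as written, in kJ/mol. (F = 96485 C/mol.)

−248 kJ/mol

In the reaction as written In³⁺(aq) is reduced, so the In³⁺/In couple is the cathode and Zn²⁺/Zn is the anode.
E°cell = −0.341 − (−0.770) = +0.429 V; balancing electrons gives n = 6.
ΔG° = −nFE°cell = −(6)(96485)(+0.429) J/mol = −248 kJ/mol.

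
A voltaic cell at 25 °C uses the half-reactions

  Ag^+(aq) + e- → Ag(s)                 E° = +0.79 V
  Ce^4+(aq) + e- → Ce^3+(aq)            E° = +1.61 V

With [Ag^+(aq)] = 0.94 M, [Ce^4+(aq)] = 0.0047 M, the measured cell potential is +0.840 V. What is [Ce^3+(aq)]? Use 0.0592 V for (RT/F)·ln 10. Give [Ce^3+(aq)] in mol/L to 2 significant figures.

The Ce⁴⁺/Ce³⁺ couple has the larger reduction potential, so it is the cathode: E°cell = +1.61 − (+0.79) = +0.82 V and n = 1.
Since E = E° − (0.0592/n)·log Q, log Q = n(E° − E)/0.0592 = −0.338.
For Ce^4+(aq) + Ag(s) → Ce^3+(aq) + Ag^+(aq), the reaction quotient is Q = ([Ce^3+(aq)]·[Ag^+(aq)]) / [Ce^4+(aq)].
Substituting the known concentrations and solving, log [Ce^3+(aq)] = −2.639 and [Ce^3+(aq)] = 0.0023 M.

0.0023 M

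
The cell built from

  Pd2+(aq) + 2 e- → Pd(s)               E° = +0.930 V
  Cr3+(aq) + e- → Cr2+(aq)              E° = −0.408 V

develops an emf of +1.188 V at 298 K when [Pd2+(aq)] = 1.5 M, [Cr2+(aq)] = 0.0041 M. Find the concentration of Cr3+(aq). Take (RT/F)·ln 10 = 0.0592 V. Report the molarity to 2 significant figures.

With Pd²⁺/Pd at the cathode and Cr³⁺/Cr²⁺ at the anode, E°cell = +0.930 − (−0.408) = +1.338 V (n = 2).
From the Nernst equation, log Q = n(E° − E)/0.0592 = 2·(+1.338 − (+1.188))/0.0592 = 5.068.
The balanced reaction is Pd2+(aq) + 2 Cr2+(aq) → Pd(s) + 2 Cr3+(aq), so Q = [Cr3+(aq)]^2 / ([Pd2+(aq)]·[Cr2+(aq)]^2).
Isolating [Cr3+(aq)] in Q = 10^{5.068} yields log [Cr3+(aq)] = 0.235, i.e. 1.7 M.

1.7 M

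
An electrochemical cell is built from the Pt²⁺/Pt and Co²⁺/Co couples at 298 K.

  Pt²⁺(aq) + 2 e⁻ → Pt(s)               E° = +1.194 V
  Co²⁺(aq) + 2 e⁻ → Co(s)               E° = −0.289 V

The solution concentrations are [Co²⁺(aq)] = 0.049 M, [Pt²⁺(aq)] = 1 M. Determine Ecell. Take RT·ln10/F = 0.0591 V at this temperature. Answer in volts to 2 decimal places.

+1.52 V

Since E°(Pt²⁺/Pt) > E°(Co²⁺/Co), Pt²⁺/Pt serves as the cathode.
E°cell = E°cat − E°an = +1.194 − (−0.289) = +1.483 V; n = 2.
For the overall reaction Pt²⁺(aq) + Co(s) → Pt(s) + Co²⁺(aq), Q = [Co²⁺(aq)] / [Pt²⁺(aq)] = 0.049, giving log Q = −1.310.
E = E° − (0.0591/n)·log Q = +1.483 − (0.0591/2)(−1.310) = +1.52 V.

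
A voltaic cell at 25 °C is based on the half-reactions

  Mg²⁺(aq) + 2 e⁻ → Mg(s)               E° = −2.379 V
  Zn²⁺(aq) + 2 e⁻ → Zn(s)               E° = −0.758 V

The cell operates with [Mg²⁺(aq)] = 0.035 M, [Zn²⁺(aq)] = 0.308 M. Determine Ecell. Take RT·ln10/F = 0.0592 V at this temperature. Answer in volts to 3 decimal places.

+1.649 V

The Zn²⁺/Zn couple has the more positive E°, so it is the cathode; Mg²⁺/Mg is the anode.
E°cell = E°cat − E°an = −0.758 − (−2.379) = +1.621 V; n = 2.
For the overall reaction Zn²⁺(aq) + Mg(s) → Zn(s) + Mg²⁺(aq), Q = [Mg²⁺(aq)] / [Zn²⁺(aq)] = 0.114, giving log Q = −0.944.
Applying E = E° − (RT ln10/nF)·log Q gives +1.621 − (0.0592/2)(−0.944) = +1.649 V.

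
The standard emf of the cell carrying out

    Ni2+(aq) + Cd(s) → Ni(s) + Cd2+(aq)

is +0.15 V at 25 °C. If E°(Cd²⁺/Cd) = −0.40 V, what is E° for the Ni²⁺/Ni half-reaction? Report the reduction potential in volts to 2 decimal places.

In the reaction as written the Ni²⁺/Ni couple is reduced (cathode) and Cd²⁺/Cd is oxidized (anode), so E°cell = E°(Ni²⁺/Ni) − E°(Cd²⁺/Cd).
E°(Ni²⁺/Ni) = E°cell + E°(anode) = +0.15 + (−0.40) = −0.25 V.

−0.25 V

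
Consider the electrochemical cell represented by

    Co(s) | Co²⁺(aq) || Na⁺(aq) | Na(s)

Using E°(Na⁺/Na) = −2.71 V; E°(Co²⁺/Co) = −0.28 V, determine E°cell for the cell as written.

By convention the left-hand electrode in cell notation is the anode (oxidation) and the right-hand electrode is the cathode (reduction).
E°cell = E°(right) − E°(left) = −2.71 − (−0.28) = −2.43 V.
The negative sign shows that, as written, the cell would require an external voltage to drive the reaction.

−2.43 V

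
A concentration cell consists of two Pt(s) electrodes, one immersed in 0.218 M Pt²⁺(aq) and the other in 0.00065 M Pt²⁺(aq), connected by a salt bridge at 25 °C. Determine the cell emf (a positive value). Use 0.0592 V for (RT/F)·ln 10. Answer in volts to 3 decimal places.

0.075 V

For a concentration cell E°cell = 0, since both electrodes use the same couple.
The compartment with the higher Pt²⁺(aq) concentration (0.218 M) acts as the cathode; ions are reduced there and produced at the dilute (0.00065 M) anode.
With n = 2, Ecell = −(0.0592/2)·log([dilute]/[conc]) = −(0.0592/2)·log(0.00065/0.218) = +0.075 V.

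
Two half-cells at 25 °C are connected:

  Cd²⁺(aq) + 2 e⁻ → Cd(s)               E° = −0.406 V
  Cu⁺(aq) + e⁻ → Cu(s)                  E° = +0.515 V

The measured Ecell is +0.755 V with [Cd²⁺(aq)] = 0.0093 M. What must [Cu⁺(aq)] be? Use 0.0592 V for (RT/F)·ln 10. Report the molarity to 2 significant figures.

Cu⁺/Cu is the cathode (higher E°); E°cell = +0.515 − (−0.406) = +0.921 V with n = 2.
Since E = E° − (0.0592/n)·log Q, log Q = n(E° − E)/0.0592 = 5.608.
For 2 Cu⁺(aq) + Cd(s) → 2 Cu(s) + Cd²⁺(aq), the reaction quotient is Q = [Cd²⁺(aq)] / [Cu⁺(aq)]^2.
Isolating [Cu⁺(aq)] in Q = 10^{5.608} yields log [Cu⁺(aq)] = −3.820, i.e. 0.00015 M.

0.00015 M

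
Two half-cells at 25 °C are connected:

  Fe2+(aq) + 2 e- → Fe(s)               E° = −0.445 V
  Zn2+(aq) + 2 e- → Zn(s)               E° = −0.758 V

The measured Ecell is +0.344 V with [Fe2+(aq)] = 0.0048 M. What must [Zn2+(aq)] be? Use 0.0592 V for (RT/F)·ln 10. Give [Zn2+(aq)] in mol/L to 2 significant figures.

0.00043 M

The Fe²⁺/Fe couple has the larger reduction potential, so it is the cathode: E°cell = −0.445 − (−0.758) = +0.313 V and n = 2.
Rearranging E = E° − (0.0592/n)·log Q gives log Q = 2(+0.313 − (+0.344))/0.0592 = −1.047.
Balancing electrons gives Fe2+(aq) + Zn(s) → Fe(s) + Zn2+(aq); thus Q = [Zn2+(aq)] / [Fe2+(aq)].
Isolating [Zn2+(aq)] in Q = 10^{−1.047} yields log [Zn2+(aq)] = −3.366, i.e. 0.00043 M.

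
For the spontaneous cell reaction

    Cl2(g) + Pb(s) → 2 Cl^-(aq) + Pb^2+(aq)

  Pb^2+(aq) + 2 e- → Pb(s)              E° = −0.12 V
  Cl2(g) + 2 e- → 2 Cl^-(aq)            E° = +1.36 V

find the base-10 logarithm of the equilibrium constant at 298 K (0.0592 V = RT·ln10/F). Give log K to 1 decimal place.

The Cl₂/Cl⁻ couple is reduced (cathode); E°cell = +1.36 − (−0.12) = +1.48 V with n = 2.
At equilibrium E = 0, so log K = nE°cell / 0.0592 = (2)(+1.48) / 0.0592 = 50.0.

log K = 50.0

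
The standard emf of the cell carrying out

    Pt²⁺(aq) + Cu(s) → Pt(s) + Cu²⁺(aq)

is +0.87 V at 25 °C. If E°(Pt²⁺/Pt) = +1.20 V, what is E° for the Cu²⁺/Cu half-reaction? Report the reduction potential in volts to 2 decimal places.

In the reaction as written the Pt²⁺/Pt couple is reduced (cathode) and Cu²⁺/Cu is oxidized (anode), so E°cell = E°(Pt²⁺/Pt) − E°(Cu²⁺/Cu).
E°(Cu²⁺/Cu) = E°(cathode) − E°cell = +1.20 − (+0.87) = +0.33 V.

+0.33 V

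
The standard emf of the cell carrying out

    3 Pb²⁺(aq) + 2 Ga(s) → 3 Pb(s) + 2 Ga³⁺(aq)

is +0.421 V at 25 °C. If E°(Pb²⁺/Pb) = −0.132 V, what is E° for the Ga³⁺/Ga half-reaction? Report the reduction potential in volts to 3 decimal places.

In the reaction as written the Pb²⁺/Pb couple is reduced (cathode) and Ga³⁺/Ga is oxidized (anode), so E°cell = E°(Pb²⁺/Pb) − E°(Ga³⁺/Ga).
E°(Ga³⁺/Ga) = E°(cathode) − E°cell = −0.132 − (+0.421) = −0.553 V.

−0.553 V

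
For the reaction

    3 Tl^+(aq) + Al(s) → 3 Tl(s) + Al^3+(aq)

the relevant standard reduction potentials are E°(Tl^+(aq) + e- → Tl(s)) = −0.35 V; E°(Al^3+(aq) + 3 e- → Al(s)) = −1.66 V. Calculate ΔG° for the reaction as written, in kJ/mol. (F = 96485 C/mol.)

In the reaction as written Tl^+(aq) is reduced, so the Tl⁺/Tl couple is the cathode and Al³⁺/Al is the anode.
E°cell = −0.35 − (−1.66) = +1.31 V; balancing electrons gives n = 3.
ΔG° = −nFE°cell = −(3)(96485)(+1.31) J/mol = −379 kJ/mol.

−379 kJ/mol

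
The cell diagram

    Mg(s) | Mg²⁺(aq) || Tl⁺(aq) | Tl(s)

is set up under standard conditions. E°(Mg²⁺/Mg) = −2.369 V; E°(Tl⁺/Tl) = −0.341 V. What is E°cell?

By convention the left-hand electrode in cell notation is the anode (oxidation) and the right-hand electrode is the cathode (reduction).
E°cell = E°(right) − E°(left) = −0.341 − (−2.369) = +2.028 V.

+2.028 V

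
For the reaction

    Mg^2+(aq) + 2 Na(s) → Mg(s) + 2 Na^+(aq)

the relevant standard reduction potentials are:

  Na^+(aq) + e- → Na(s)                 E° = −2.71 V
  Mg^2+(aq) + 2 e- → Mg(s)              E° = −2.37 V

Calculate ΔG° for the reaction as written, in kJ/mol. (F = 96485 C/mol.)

−65.6 kJ/mol

In the reaction as written Mg^2+(aq) is reduced, so the Mg²⁺/Mg couple is the cathode and Na⁺/Na is the anode.
E°cell = −2.37 − (−2.71) = +0.34 V; balancing electrons gives n = 2.
ΔG° = −nFE°cell = −(2)(96485)(+0.34) J/mol = −65.6 kJ/mol.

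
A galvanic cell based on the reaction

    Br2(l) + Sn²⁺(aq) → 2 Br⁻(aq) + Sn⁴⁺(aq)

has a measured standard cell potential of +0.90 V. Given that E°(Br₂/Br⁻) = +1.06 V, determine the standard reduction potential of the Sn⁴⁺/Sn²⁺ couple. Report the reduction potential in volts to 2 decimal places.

+0.16 V

In the reaction as written the Br₂/Br⁻ couple is reduced (cathode) and Sn⁴⁺/Sn²⁺ is oxidized (anode), so E°cell = E°(Br₂/Br⁻) − E°(Sn⁴⁺/Sn²⁺).
E°(Sn⁴⁺/Sn²⁺) = E°(cathode) − E°cell = +1.06 − (+0.90) = +0.16 V.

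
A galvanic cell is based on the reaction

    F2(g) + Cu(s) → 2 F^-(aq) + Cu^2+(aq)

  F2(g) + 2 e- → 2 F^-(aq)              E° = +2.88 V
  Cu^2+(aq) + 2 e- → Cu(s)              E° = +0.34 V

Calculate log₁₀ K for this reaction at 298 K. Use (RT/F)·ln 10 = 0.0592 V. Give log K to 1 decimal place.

log K = 85.8

The F₂/F⁻ couple is reduced (cathode); E°cell = +2.88 − (+0.34) = +2.54 V with n = 2.
At equilibrium E = 0, so log K = nE°cell / 0.0592 = (2)(+2.54) / 0.0592 = 85.8.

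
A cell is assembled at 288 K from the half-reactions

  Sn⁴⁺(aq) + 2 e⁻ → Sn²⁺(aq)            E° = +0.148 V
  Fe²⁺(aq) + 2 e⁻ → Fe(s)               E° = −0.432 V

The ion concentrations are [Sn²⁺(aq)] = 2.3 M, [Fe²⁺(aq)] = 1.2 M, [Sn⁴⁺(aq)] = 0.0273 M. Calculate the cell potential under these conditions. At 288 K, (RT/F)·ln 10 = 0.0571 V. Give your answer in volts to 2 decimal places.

+0.52 V

Since E°(Sn⁴⁺/Sn²⁺) > E°(Fe²⁺/Fe), Sn⁴⁺/Sn²⁺ serves as the cathode.
The standard potential is +0.148 − (−0.432) = +0.580 V and the balanced reaction transfers n = 2 electrons.
The balanced reaction is Sn⁴⁺(aq) + Fe(s) → Sn²⁺(aq) + Fe²⁺(aq), so Q = ([Sn²⁺(aq)]·[Fe²⁺(aq)]) / [Sn⁴⁺(aq)] = 101 and log Q = 2.005.
By the Nernst equation, E = +0.580 − (0.0571/2)·(2.005) = +0.52 V.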